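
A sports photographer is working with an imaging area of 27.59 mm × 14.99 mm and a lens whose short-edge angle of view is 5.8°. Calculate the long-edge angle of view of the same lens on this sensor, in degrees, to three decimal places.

From the short-edge AOV: f = 14.99 / (2·tan(2.9°)) = 14.99 / 0.10132 ≈ 147.9535 mm.
Long-edge AOV = 2·arctan(27.59 / (2 × 147.9535)) = 2·arctan(0.09324) ≈ 10.6536°.

10.654°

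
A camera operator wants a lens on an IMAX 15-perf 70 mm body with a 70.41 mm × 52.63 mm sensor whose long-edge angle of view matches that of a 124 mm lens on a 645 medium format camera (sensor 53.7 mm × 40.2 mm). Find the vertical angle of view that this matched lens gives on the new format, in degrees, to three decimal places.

Equal long-edge AOV ⇒ f₂ = f₁ · 70.41/53.7 = 124 × 1.31117 ≈ 162.5855 mm.
Vertical AOV on the new format = 2·arctan(52.63 / (2 × 162.5855)) = 2·arctan(0.16185) ≈ 18.3876°.

18.388°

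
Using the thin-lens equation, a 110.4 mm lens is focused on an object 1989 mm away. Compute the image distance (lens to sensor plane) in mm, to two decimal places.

1/dᵢ = 1/f − 1/dₒ = 1/110.4 − 1/1989 = 0.0085552 mm⁻¹.
dᵢ = 1/0.0085552 ≈ 116.8879 mm.

116.89 mm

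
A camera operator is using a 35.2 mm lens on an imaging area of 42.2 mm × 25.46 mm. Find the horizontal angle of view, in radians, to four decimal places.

1.0800 rad

Angle of view α = 2·arctan(w/2f) with w = 42.2 mm and f = 35.2 mm.
w/2f = 0.59943; arctan(0.59943) ≈ 0.5400 rad, so α ≈ 1.0800 rad.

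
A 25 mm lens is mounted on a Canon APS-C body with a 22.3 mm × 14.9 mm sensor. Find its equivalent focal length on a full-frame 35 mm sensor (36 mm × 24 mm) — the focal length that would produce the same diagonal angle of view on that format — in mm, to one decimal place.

Sensor diagonal = √(22.3² + 14.9²) = √719.3000 ≈ 26.8198 mm.
Sensor diagonal = √(36² + 24²) = √1872.0000 ≈ 43.2666 mm.
Equal angle of view means equal diagonal/f ratio, so f₂ = f₁ · (diagonal₂/diagonal₁) = 25 × 43.2666/26.8198.
f₂ = 25 × 1.61324 ≈ 40.331 mm.

40.3 mm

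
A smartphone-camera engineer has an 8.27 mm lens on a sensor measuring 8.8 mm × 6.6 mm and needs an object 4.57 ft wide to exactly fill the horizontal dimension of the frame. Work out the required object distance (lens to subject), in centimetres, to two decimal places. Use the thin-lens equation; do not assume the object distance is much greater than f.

131.73 cm

W: 4.57 ft × 304.8 mm/ft = 1392.94 mm.
Magnification m = w/W = dᵢ/dₒ; combined with 1/f = 1/dₒ + 1/dᵢ this gives dₒ = f·(1 + W/w).
dₒ = 8.27 mm × (1 + 1392.94/8.8) = 8.27 × 159.2882 ≈ 1317.313 mm = 131.731 cm.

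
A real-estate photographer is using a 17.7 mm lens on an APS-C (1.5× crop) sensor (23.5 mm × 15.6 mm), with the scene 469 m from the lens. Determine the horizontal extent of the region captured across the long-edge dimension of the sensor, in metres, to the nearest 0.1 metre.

622.7 m

dₒ: 469 m = 469000 mm.
Similar triangles through the lens centre give W/dₒ = w/dᵢ; with 1/f = 1/dₒ + 1/dᵢ this gives W = w·(dₒ − f)/f.
W = 23.5 mm × (469000 − 17.7) / 17.7 = 23.5 × 26496.1751 ≈ 622660.116 mm = 622.66 m.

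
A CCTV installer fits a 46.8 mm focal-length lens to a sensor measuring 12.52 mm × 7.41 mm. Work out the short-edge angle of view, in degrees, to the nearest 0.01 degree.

9.05°

Angle of view α = 2·arctan(h/2f) with h = 7.41 mm and f = 46.8 mm.
h/2f = 0.07917; arctan(0.07917) ≈ 4.5265°, so α ≈ 9.0530°.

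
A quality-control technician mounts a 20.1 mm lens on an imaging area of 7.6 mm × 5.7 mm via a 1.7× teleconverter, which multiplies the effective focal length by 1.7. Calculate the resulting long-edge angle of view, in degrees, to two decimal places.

Effective focal length f = 20.1 × 1.7 = 34.17 mm.
α = 2·arctan(7.6 / (2 × 34.17)) = 2·arctan(0.11121) ≈ 12.6914°.

12.69°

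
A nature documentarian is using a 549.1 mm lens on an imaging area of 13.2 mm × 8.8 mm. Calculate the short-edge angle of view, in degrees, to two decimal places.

Angle of view α = 2·arctan(h/2f) with h = 8.8 mm and f = 549.1 mm.
h/2f = 0.00801; arctan(0.00801) ≈ 0.4591°, so α ≈ 0.9182°.

0.92°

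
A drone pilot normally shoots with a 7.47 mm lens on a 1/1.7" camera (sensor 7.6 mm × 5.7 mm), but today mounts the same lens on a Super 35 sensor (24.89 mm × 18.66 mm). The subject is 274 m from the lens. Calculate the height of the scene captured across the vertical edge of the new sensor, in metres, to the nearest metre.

684 m

The focal length stays 7.47 mm; the relevant sensor dimension is now h = 18.66 mm. Object distance dₒ = 274 m = 274000 mm.
Thin-lens field height W = h·(dₒ − f)/f = 18.66 × (274000 − 7.47)/7.47 ≈ 684431.139 mm = 684.431 m.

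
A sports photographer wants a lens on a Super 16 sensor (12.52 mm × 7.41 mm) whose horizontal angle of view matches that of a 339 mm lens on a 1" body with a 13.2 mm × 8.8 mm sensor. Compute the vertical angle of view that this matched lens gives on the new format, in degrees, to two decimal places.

Equal horizontal AOV ⇒ f₂ = f₁ · 12.52/13.2 = 339 × 0.94848 ≈ 321.5364 mm.
Vertical AOV on the new format = 2·arctan(7.41 / (2 × 321.5364)) = 2·arctan(0.01152) ≈ 1.3204°.

1.32°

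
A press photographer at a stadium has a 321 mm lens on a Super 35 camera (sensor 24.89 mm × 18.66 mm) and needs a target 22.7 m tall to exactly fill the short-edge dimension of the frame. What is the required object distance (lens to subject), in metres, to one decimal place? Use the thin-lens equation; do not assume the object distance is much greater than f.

390.8 m

W: 22.7 m = 22700 mm.
Magnification m = h/W = dᵢ/dₒ; combined with 1/f = 1/dₒ + 1/dᵢ this gives dₒ = f·(1 + W/h).
dₒ = 321 mm × (1 + 22700/18.66) = 321 × 1217.5059 ≈ 390819.392 mm = 390.819 m.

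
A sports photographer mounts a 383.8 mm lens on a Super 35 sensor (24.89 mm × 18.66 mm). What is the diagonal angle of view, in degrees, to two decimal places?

Sensor diagonal = √(24.89² + 18.66²) = √967.7077 ≈ 31.1080 mm.
Angle of view α = 2·arctan(d/2f) with d = 31.1080 mm and f = 383.8 mm.
d/2f = 0.04053; arctan(0.04053) ≈ 2.3207°, so α ≈ 4.6414°.

4.64°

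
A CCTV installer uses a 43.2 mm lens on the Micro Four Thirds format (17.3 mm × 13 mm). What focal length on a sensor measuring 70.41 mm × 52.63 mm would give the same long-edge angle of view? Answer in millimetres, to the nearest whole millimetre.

176 mm

Equal angle of view means equal width/f ratio, so f₂ = f₁ · (width₂/width₁) = 43.2 × 70.41/17.3.
f₂ = 43.2 × 4.06994 ≈ 175.822 mm.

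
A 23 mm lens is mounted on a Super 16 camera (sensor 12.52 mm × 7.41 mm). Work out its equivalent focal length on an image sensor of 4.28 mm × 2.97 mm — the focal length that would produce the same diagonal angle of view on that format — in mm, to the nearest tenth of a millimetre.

8.2 mm

Sensor diagonal = √(12.52² + 7.41²) = √211.6585 ≈ 14.5485 mm.
Sensor diagonal = √(4.28² + 2.97²) = √27.1393 ≈ 5.2095 mm.
Equal angle of view means equal diagonal/f ratio, so f₂ = f₁ · (diagonal₂/diagonal₁) = 23 × 5.2095/14.5485.
f₂ = 23 × 0.35808 ≈ 8.236 mm.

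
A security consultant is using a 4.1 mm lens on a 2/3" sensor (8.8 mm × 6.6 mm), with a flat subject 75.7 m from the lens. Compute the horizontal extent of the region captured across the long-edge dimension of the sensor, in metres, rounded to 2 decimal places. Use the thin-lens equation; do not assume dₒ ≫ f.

162.47 m

dₒ: 75.7 m = 75700 mm.
Similar triangles through the lens centre give W/dₒ = w/dᵢ; with 1/f = 1/dₒ + 1/dᵢ this gives W = w·(dₒ − f)/f.
W = 8.8 mm × (75700 − 4.1) / 4.1 = 8.8 × 18462.4146 ≈ 162469.249 mm = 162.469 m.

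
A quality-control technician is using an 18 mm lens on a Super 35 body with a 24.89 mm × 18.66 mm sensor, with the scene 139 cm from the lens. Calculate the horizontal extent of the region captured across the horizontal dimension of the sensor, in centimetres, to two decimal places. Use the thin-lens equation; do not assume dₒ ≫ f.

189.72 cm

dₒ: 139 cm = 1390 mm.
Similar triangles through the lens centre give W/dₒ = w/dᵢ; with 1/f = 1/dₒ + 1/dᵢ this gives W = w·(dₒ − f)/f.
W = 24.89 mm × (1390 − 18) / 18 = 24.89 × 76.2222 ≈ 1897.171 mm = 189.717 cm.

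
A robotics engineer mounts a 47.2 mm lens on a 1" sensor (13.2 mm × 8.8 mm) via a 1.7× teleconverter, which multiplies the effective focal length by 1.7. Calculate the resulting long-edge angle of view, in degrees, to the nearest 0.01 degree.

9.40°

Effective focal length f = 47.2 × 1.7 = 80.24 mm.
α = 2·arctan(13.2 / (2 × 80.24)) = 2·arctan(0.08225) ≈ 9.4044°.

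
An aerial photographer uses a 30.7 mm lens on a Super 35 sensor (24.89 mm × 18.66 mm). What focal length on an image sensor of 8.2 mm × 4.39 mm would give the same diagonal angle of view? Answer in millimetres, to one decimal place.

9.2 mm

Sensor diagonal = √(24.89² + 18.66²) = √967.7077 ≈ 31.1080 mm.
Sensor diagonal = √(8.2² + 4.39²) = √86.5121 ≈ 9.3012 mm.
Equal angle of view means equal diagonal/f ratio, so f₂ = f₁ · (diagonal₂/diagonal₁) = 30.7 × 9.3012/31.1080.
f₂ = 30.7 × 0.29900 ≈ 9.179 mm.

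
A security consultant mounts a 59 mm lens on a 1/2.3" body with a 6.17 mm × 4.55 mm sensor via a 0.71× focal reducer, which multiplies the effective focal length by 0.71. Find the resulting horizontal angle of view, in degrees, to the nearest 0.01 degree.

8.42°

Effective focal length f = 59 × 0.71 = 41.89 mm.
α = 2·arctan(6.17 / (2 × 41.89)) = 2·arctan(0.07365) ≈ 8.4239°.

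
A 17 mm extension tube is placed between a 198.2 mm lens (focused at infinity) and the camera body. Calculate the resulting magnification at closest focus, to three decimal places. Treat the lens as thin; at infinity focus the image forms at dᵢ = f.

0.086×

The tube moves the image plane from f to f + e, so dᵢ = 198.2 + 17 = 215.2 mm. Focus is achieved when 1/f = 1/dₒ + 1/dᵢ, giving dₒ = 1/(1/f − 1/(f+e)).
Magnification m = dᵢ/dₒ = (f+e)·(1/f − 1/(f+e)) = e/f = 17/198.2 ≈ 0.0858.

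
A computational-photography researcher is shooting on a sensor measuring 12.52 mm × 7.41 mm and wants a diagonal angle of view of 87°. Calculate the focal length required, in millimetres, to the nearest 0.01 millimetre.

Sensor diagonal = √(12.52² + 7.41²) = √211.6585 ≈ 14.5485 mm.
From α = 2·arctan(d/2f) we get f = d / (2·tan(α/2)).
With d = 14.5485 mm and α/2 = 43.5°, tan(α/2) ≈ 0.94896, so f ≈ 14.5485 / 1.89793 ≈ 7.6655 mm.

7.67 mm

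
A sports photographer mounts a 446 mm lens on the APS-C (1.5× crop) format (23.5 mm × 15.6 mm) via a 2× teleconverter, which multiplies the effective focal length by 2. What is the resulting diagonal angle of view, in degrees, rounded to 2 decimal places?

Effective focal length f = 446 × 2 = 892 mm.
Sensor diagonal = √(23.5² + 15.6²) = √795.6100 ≈ 28.2066 mm.
α = 2·arctan(28.207 / (2 × 892)) = 2·arctan(0.01581) ≈ 1.8116°.

1.81°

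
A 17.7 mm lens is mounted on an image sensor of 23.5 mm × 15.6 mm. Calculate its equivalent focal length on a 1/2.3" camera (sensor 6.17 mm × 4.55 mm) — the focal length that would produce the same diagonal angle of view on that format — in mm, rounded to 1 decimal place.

4.8 mm

Sensor diagonal = √(23.5² + 15.6²) = √795.6100 ≈ 28.2066 mm.
Sensor diagonal = √(6.17² + 4.55²) = √58.7714 ≈ 7.6663 mm.
Equal angle of view means equal diagonal/f ratio, so f₂ = f₁ · (diagonal₂/diagonal₁) = 17.7 × 7.6663/28.2066.
f₂ = 17.7 × 0.27179 ≈ 4.811 mm.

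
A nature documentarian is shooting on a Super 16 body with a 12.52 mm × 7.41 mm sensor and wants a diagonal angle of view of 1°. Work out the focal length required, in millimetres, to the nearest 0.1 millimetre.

833.5 mm

Sensor diagonal = √(12.52² + 7.41²) = √211.6585 ≈ 14.5485 mm.
From α = 2·arctan(d/2f) we get f = d / (2·tan(α/2)).
With d = 14.5485 mm and α/2 = 0.5°, tan(α/2) ≈ 0.00873, so f ≈ 14.5485 / 0.01745 ≈ 833.5458 mm.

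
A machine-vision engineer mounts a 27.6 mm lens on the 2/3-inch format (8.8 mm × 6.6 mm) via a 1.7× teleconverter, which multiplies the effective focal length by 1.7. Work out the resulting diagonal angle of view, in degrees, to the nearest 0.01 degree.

13.37°

Effective focal length f = 27.6 × 1.7 = 46.92 mm.
Sensor diagonal = √(8.8² + 6.6²) = √121.0000 ≈ 11.0000 mm.
α = 2·arctan(11.000 / (2 × 46.92)) = 2·arctan(0.11722) ≈ 13.3715°.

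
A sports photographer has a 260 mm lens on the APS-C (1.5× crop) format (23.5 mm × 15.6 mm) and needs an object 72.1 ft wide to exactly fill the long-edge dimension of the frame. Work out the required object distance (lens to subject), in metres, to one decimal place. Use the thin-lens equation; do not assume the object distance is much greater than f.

243.4 m

W: 72.1 ft × 304.8 mm/ft = 21976.08 mm.
Magnification m = w/W = dᵢ/dₒ; combined with 1/f = 1/dₒ + 1/dᵢ this gives dₒ = f·(1 + W/w).
dₒ = 260 mm × (1 + 21976.1/23.5) = 260 × 936.1523 ≈ 243399.601 mm = 243.4 m.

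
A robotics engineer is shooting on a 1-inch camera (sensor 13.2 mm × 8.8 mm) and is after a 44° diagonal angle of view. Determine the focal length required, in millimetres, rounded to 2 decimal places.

19.63 mm

Sensor diagonal = √(13.2² + 8.8²) = √251.6800 ≈ 15.8644 mm.
From α = 2·arctan(d/2f) we get f = d / (2·tan(α/2)).
With d = 15.8644 mm and α/2 = 22°, tan(α/2) ≈ 0.40403, so f ≈ 15.8644 / 0.80805 ≈ 19.6329 mm.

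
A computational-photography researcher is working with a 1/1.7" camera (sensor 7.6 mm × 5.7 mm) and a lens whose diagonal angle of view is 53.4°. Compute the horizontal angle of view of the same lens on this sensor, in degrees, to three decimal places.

Sensor diagonal = √(7.6² + 5.7²) = √90.2500 ≈ 9.5000 mm.
From the diagonal AOV: f = 9.5000 / (2·tan(26.7°)) = 9.5000 / 1.00590 ≈ 9.4443 mm.
Horizontal AOV = 2·arctan(7.6 / (2 × 9.4443)) = 2·arctan(0.40236) ≈ 43.8356°.

43.836°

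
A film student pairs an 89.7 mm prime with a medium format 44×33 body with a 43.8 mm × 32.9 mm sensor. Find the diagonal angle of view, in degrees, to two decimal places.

33.96°

Sensor diagonal = √(43.8² + 32.9²) = √3000.8500 ≈ 54.7800 mm.
Angle of view α = 2·arctan(d/2f) with d = 54.7800 mm and f = 89.7 mm.
d/2f = 0.30535; arctan(0.30535) ≈ 16.9801°, so α ≈ 33.9602°.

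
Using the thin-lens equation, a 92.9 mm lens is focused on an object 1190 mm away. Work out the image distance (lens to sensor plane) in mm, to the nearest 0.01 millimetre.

100.77 mm

1/dᵢ = 1/f − 1/dₒ = 1/92.9 − 1/1190 = 0.0099239 mm⁻¹.
dᵢ = 1/0.0099239 ≈ 100.7666 mm.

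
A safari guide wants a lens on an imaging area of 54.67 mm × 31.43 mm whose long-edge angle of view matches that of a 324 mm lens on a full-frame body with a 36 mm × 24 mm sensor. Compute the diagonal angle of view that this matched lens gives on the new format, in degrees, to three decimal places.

Equal long-edge AOV ⇒ f₂ = f₁ · 54.67/36 = 324 × 1.51861 ≈ 492.0300 mm.
Sensor diagonal = √(54.67² + 31.43²) = √3976.6538 ≈ 63.0607 mm.
Diagonal AOV on the new format = 2·arctan(63.0607 / (2 × 492.0300)) = 2·arctan(0.06408) ≈ 7.3333°.

7.333°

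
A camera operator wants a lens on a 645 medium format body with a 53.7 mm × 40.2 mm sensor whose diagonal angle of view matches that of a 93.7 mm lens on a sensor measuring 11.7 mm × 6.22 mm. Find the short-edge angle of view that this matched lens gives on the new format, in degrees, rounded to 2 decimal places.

Sensor diagonal = √(11.7² + 6.22²) = √175.5784 ≈ 13.2506 mm.
Sensor diagonal = √(53.7² + 40.2²) = √4499.7300 ≈ 67.0800 mm.
Equal diagonal AOV ⇒ f₂ = f₁ · 67.0800/13.2506 = 93.7 × 5.06241 ≈ 474.3482 mm.
Short-edge AOV on the new format = 2·arctan(40.2 / (2 × 474.3482)) = 2·arctan(0.04237) ≈ 4.8528°.

4.85°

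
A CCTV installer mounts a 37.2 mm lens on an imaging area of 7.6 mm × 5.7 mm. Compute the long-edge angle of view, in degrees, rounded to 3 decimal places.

Angle of view α = 2·arctan(w/2f) with w = 7.6 mm and f = 37.2 mm.
w/2f = 0.10215; arctan(0.10215) ≈ 5.8326°, so α ≈ 11.6651°.

11.665°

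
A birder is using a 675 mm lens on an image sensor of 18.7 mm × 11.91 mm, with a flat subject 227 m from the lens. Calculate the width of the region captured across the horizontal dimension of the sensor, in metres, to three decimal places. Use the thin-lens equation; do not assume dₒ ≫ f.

6.270 m

dₒ: 227 m = 227000 mm.
Similar triangles through the lens centre give W/dₒ = w/dᵢ; with 1/f = 1/dₒ + 1/dᵢ this gives W = w·(dₒ − f)/f.
W = 18.7 mm × (227000 − 675) / 675 = 18.7 × 335.2963 ≈ 6270.041 mm = 6.27004 m.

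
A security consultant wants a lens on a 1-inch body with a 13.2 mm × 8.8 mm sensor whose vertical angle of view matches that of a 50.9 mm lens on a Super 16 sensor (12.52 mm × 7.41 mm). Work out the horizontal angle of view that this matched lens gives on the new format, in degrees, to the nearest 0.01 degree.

Equal vertical AOV ⇒ f₂ = f₁ · 8.8/7.41 = 50.9 × 1.18758 ≈ 60.4480 mm.
Horizontal AOV on the new format = 2·arctan(13.2 / (2 × 60.4480)) = 2·arctan(0.10918) ≈ 12.4623°.

12.46°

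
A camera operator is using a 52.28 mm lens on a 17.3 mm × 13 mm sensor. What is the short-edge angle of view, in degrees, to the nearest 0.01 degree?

14.17°

Angle of view α = 2·arctan(h/2f) with h = 13 mm and f = 52.28 mm.
h/2f = 0.12433; arctan(0.12433) ≈ 7.0872°, so α ≈ 14.1745°.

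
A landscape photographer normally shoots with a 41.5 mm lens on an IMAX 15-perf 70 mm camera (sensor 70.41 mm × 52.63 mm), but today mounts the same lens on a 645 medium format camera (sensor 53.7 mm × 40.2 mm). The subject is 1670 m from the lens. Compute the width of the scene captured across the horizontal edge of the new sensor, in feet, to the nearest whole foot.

7090 ft

The focal length stays 41.5 mm; the relevant sensor dimension is now w = 53.7 mm. Object distance dₒ = 1670 m = 1.67e+06 mm.
Thin-lens field width W = w·(dₒ − f)/f = 53.7 × (1.67e+06 − 41.5)/41.5 ≈ 2160886.059 mm = 2160886.059/304.8 ft = 7089.52 ft.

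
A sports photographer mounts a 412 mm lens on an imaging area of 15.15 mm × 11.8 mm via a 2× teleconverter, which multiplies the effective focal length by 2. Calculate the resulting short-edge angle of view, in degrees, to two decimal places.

Effective focal length f = 412 × 2 = 824 mm.
α = 2·arctan(11.8 / (2 × 824)) = 2·arctan(0.00716) ≈ 0.8205°.

0.82°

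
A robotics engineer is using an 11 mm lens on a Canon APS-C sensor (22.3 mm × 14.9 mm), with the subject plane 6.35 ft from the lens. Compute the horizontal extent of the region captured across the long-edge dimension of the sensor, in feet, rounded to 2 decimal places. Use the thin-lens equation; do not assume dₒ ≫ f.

12.80 ft

dₒ: 6.35 ft × 304.8 mm/ft = 1935.48 mm.
Similar triangles through the lens centre give W/dₒ = w/dᵢ; with 1/f = 1/dₒ + 1/dᵢ this gives W = w·(dₒ − f)/f.
W = 22.3 mm × (1935.48 − 11) / 11 = 22.3 × 174.9527 ≈ 3901.446 mm = 3901.446/304.8 ft = 12.8 ft.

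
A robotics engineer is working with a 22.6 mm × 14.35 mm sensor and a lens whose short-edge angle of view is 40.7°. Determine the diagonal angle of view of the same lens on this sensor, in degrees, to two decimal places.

From the short-edge AOV: f = 14.35 / (2·tan(20.35°)) = 14.35 / 0.74181 ≈ 19.3446 mm.
Sensor diagonal = √(22.6² + 14.35²) = √716.6825 ≈ 26.7709 mm.
Diagonal AOV = 2·arctan(26.7709 / (2 × 19.3446)) = 2·arctan(0.69195) ≈ 69.3623°.

69.36°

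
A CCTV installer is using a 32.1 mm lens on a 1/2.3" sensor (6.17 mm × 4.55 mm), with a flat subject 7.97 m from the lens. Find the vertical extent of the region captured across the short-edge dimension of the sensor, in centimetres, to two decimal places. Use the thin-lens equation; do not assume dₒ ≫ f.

112.52 cm

dₒ: 7.97 m = 7970 mm.
Similar triangles through the lens centre give W/dₒ = h/dᵢ; with 1/f = 1/dₒ + 1/dᵢ this gives W = h·(dₒ − f)/f.
W = 4.55 mm × (7970 − 32.1) / 32.1 = 4.55 × 247.2866 ≈ 1125.154 mm = 112.515 cm.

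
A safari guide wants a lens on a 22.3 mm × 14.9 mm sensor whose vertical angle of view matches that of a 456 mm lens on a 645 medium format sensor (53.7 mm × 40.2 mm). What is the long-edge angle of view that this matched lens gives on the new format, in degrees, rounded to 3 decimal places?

Equal vertical AOV ⇒ f₂ = f₁ · 14.9/40.2 = 456 × 0.37065 ≈ 169.0149 mm.
Long-edge AOV on the new format = 2·arctan(22.3 / (2 × 169.0149)) = 2·arctan(0.06597) ≈ 7.5487°.

7.549°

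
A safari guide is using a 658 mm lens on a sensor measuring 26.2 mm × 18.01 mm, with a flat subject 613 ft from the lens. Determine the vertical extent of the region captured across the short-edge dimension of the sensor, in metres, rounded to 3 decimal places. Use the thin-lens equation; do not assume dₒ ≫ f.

dₒ: 613 ft × 304.8 mm/ft = 186842.39 mm.
Similar triangles through the lens centre give W/dₒ = h/dᵢ; with 1/f = 1/dₒ + 1/dᵢ this gives W = h·(dₒ − f)/f.
W = 18.01 mm × (186842 − 658) / 658 = 18.01 × 282.9550 ≈ 5096.020 mm = 5.09602 m.

5.096 m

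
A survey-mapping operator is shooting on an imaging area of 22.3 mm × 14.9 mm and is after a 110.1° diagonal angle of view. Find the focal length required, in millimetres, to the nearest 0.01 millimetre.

Sensor diagonal = √(22.3² + 14.9²) = √719.3000 ≈ 26.8198 mm.
From α = 2·arctan(d/2f) we get f = d / (2·tan(α/2)).
With d = 26.8198 mm and α/2 = 55.05°, tan(α/2) ≈ 1.43080, so f ≈ 26.8198 / 2.86161 ≈ 9.3723 mm.

9.37 mm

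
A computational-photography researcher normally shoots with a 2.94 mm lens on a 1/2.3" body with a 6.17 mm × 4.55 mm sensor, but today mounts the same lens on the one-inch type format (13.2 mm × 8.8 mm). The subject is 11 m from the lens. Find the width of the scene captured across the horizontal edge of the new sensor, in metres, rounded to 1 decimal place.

The focal length stays 2.94 mm; the relevant sensor dimension is now w = 13.2 mm. Object distance dₒ = 11 m = 11000 mm.
Thin-lens field width W = w·(dₒ − f)/f = 13.2 × (11000 − 2.94)/2.94 ≈ 49374.555 mm = 49.3746 m.

49.4 m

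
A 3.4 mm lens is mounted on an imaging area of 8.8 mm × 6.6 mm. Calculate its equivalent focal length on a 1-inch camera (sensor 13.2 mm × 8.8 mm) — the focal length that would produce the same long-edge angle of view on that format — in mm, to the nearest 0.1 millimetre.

Equal angle of view means equal width/f ratio, so f₂ = f₁ · (width₂/width₁) = 3.4 × 13.2/8.8.
f₂ = 3.4 × 1.50000 ≈ 5.100 mm.

5.1 mm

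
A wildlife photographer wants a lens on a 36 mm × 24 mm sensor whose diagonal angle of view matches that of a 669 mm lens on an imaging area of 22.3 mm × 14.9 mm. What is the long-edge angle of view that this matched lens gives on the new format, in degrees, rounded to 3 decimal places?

1.911°

Sensor diagonal = √(22.3² + 14.9²) = √719.3000 ≈ 26.8198 mm.
Sensor diagonal = √(36² + 24²) = √1872.0000 ≈ 43.2666 mm.
Equal diagonal AOV ⇒ f₂ = f₁ · 43.2666/26.8198 = 669 × 1.61324 ≈ 1079.2549 mm.
Long-edge AOV on the new format = 2·arctan(36 / (2 × 1079.2549)) = 2·arctan(0.01668) ≈ 1.9110°.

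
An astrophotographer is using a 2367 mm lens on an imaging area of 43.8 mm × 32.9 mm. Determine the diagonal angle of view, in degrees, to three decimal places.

1.326°

Sensor diagonal = √(43.8² + 32.9²) = √3000.8500 ≈ 54.7800 mm.
Angle of view α = 2·arctan(d/2f) with d = 54.7800 mm and f = 2367 mm.
d/2f = 0.01157; arctan(0.01157) ≈ 0.6630°, so α ≈ 1.3259°.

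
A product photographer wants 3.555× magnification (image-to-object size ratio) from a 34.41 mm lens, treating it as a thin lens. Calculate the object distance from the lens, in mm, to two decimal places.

With m = dᵢ/dₒ and 1/f = 1/dₒ + 1/dᵢ, substituting dᵢ = m·dₒ gives 1/f = (1 + 1/m)/dₒ, hence dₒ = f·(1 + 1/m).
dₒ = 34.41 × (1 + 1/3.555) = 34.41 × 1.28129 ≈ 44.089 mm.

44.09 mm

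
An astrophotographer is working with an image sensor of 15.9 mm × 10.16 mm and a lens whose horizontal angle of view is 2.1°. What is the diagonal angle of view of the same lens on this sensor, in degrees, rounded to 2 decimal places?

2.49°

From the horizontal AOV: f = 15.9 / (2·tan(1.05°)) = 15.9 / 0.03666 ≈ 433.7623 mm.
Sensor diagonal = √(15.9² + 10.16²) = √356.0356 ≈ 18.8689 mm.
Diagonal AOV = 2·arctan(18.8689 / (2 × 433.7623)) = 2·arctan(0.02175) ≈ 2.4920°.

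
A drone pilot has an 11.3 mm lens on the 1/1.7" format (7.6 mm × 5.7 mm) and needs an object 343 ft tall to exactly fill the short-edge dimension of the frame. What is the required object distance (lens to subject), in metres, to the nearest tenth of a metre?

W: 343 ft × 304.8 mm/ft = 104546.40 mm.
Magnification m = h/W = dᵢ/dₒ; combined with 1/f = 1/dₒ + 1/dᵢ this gives dₒ = f·(1 + W/h).
dₒ = 11.3 mm × (1 + 104546/5.7) = 11.3 × 18342.4731 ≈ 207269.946 mm = 207.27 m.

207.3 m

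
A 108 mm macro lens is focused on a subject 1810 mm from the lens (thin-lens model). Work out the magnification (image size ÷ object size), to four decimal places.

0.0635×

Thin lens: 1/f = 1/dₒ + 1/dᵢ → 1/dᵢ = 1/108 − 1/1810 = 0.0087068 mm⁻¹, so dᵢ ≈ 114.8531 mm.
Magnification m = dᵢ/dₒ = 114.8531/1810 ≈ 0.06345.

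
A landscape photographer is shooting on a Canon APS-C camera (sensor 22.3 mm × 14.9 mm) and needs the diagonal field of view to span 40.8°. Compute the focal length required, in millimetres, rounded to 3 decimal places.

36.058 mm

Sensor diagonal = √(22.3² + 14.9²) = √719.3000 ≈ 26.8198 mm.
From α = 2·arctan(d/2f) we get f = d / (2·tan(α/2)).
With d = 26.8198 mm and α/2 = 20.4°, tan(α/2) ≈ 0.37190, so f ≈ 26.8198 / 0.74379 ≈ 36.0581 mm.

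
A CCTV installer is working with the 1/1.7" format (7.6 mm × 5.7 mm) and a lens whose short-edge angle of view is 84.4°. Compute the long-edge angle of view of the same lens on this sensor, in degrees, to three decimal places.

From the short-edge AOV: f = 5.7 / (2·tan(42.2°)) = 5.7 / 1.81349 ≈ 3.1431 mm.
Long-edge AOV = 2·arctan(7.6 / (2 × 3.1431)) = 2·arctan(1.20899) ≈ 100.8093°.

100.809°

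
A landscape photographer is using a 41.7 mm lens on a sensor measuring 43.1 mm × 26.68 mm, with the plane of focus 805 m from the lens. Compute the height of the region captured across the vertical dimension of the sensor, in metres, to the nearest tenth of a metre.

515.0 m

dₒ: 805 m = 805000 mm.
Similar triangles through the lens centre give W/dₒ = h/dᵢ; with 1/f = 1/dₒ + 1/dᵢ this gives W = h·(dₒ − f)/f.
W = 26.68 mm × (805000 − 41.7) / 41.7 = 26.68 × 19303.5564 ≈ 515018.884 mm = 515.019 m.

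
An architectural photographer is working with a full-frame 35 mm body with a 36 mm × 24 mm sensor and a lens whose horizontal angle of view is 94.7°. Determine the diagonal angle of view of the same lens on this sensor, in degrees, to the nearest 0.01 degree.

105.06°

From the horizontal AOV: f = 36 / (2·tan(47.35°)) = 36 / 2.17118 ≈ 16.5809 mm.
Sensor diagonal = √(36² + 24²) = √1872.0000 ≈ 43.2666 mm.
Diagonal AOV = 2·arctan(43.2666 / (2 × 16.5809)) = 2·arctan(1.30472) ≈ 105.0632°.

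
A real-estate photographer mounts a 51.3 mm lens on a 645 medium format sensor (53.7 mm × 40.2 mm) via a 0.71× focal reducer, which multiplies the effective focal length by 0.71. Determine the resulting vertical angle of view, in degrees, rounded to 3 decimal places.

57.784°

Effective focal length f = 51.3 × 0.71 = 36.423 mm.
α = 2·arctan(40.2 / (2 × 36.423)) = 2·arctan(0.55185) ≈ 57.7841°.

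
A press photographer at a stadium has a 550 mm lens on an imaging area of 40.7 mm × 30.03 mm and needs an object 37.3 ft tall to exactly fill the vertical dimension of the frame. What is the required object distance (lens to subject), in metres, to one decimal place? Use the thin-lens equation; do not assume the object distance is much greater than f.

W: 37.3 ft × 304.8 mm/ft = 11369.04 mm.
Magnification m = h/W = dᵢ/dₒ; combined with 1/f = 1/dₒ + 1/dᵢ this gives dₒ = f·(1 + W/h).
dₒ = 550 mm × (1 + 11369/30.03) = 550 × 379.5894 ≈ 208774.169 mm = 208.774 m.

208.8 m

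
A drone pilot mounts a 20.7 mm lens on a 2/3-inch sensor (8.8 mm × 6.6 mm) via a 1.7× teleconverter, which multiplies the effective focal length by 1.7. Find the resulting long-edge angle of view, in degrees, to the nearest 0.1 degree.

14.3°

Effective focal length f = 20.7 × 1.7 = 35.19 mm.
α = 2·arctan(8.8 / (2 × 35.19)) = 2·arctan(0.12504) ≈ 14.2540°.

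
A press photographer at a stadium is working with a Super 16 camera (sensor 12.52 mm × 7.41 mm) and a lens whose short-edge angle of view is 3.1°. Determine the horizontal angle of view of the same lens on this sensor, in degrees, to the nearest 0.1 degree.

5.2°

From the short-edge AOV: f = 7.41 / (2·tan(1.55°)) = 7.41 / 0.05412 ≈ 136.9220 mm.
Horizontal AOV = 2·arctan(12.52 / (2 × 136.9220)) = 2·arctan(0.04572) ≈ 5.2354°.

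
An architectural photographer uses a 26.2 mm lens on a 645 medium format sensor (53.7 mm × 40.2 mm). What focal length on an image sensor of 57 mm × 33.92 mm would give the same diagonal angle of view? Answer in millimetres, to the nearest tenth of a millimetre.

Sensor diagonal = √(53.7² + 40.2²) = √4499.7300 ≈ 67.0800 mm.
Sensor diagonal = √(57² + 33.92²) = √4399.5664 ≈ 66.3292 mm.
Equal angle of view means equal diagonal/f ratio, so f₂ = f₁ · (diagonal₂/diagonal₁) = 26.2 × 66.3292/67.0800.
f₂ = 26.2 × 0.98881 ≈ 25.907 mm.

25.9 mm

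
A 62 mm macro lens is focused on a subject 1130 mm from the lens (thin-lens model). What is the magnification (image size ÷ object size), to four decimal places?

Thin lens: 1/f = 1/dₒ + 1/dᵢ → 1/dᵢ = 1/62 − 1/1130 = 0.0152441 mm⁻¹, so dᵢ ≈ 65.5993 mm.
Magnification m = dᵢ/dₒ = 65.5993/1130 ≈ 0.05805.

0.0581×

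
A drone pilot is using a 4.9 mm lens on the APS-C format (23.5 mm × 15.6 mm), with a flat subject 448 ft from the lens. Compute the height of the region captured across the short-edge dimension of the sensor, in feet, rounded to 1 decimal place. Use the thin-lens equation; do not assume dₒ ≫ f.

dₒ: 448 ft × 304.8 mm/ft = 136550.40 mm.
Similar triangles through the lens centre give W/dₒ = h/dᵢ; with 1/f = 1/dₒ + 1/dᵢ this gives W = h·(dₒ − f)/f.
W = 15.6 mm × (136550 − 4.9) / 4.9 = 15.6 × 27866.4277 ≈ 434716.272 mm = 434716.272/304.8 ft = 1426.23 ft.

1426.2 ft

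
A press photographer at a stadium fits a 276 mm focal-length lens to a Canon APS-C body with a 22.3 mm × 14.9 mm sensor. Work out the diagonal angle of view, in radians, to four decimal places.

0.0971 rad

Sensor diagonal = √(22.3² + 14.9²) = √719.3000 ≈ 26.8198 mm.
Angle of view α = 2·arctan(d/2f) with d = 26.8198 mm and f = 276 mm.
d/2f = 0.04859; arctan(0.04859) ≈ 0.0485 rad, so α ≈ 0.0971 rad.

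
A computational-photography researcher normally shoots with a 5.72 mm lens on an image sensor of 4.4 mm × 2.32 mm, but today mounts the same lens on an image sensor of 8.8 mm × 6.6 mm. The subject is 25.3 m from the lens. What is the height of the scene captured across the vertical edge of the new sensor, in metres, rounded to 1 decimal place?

29.2 m

The focal length stays 5.72 mm; the relevant sensor dimension is now h = 6.6 mm. Object distance dₒ = 25.3 m = 25300 mm.
Thin-lens field height W = h·(dₒ − f)/f = 6.6 × (25300 − 5.72)/5.72 ≈ 29185.708 mm = 29.1857 m.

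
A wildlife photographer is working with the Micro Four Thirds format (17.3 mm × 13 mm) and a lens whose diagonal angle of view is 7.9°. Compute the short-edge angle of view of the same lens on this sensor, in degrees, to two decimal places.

Sensor diagonal = √(17.3² + 13²) = √468.2900 ≈ 21.6400 mm.
From the diagonal AOV: f = 21.6400 / (2·tan(3.95°)) = 21.6400 / 0.13810 ≈ 156.6983 mm.
Short-edge AOV = 2·arctan(13 / (2 × 156.6983)) = 2·arctan(0.04148) ≈ 4.7506°.

4.75°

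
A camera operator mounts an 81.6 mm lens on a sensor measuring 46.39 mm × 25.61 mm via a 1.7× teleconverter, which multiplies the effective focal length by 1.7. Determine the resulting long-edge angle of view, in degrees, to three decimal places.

Effective focal length f = 81.6 × 1.7 = 138.72 mm.
α = 2·arctan(46.39 / (2 × 138.72)) = 2·arctan(0.16721) ≈ 18.9849°.

18.985°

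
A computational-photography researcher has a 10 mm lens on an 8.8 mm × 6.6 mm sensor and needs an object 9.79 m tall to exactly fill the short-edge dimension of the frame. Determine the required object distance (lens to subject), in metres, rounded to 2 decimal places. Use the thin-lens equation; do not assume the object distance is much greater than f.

W: 9.79 m = 9790 mm.
Magnification m = h/W = dᵢ/dₒ; combined with 1/f = 1/dₒ + 1/dᵢ this gives dₒ = f·(1 + W/h).
dₒ = 10 mm × (1 + 9790/6.6) = 10 × 1484.3333 ≈ 14843.333 mm = 14.8433 m.

14.84 m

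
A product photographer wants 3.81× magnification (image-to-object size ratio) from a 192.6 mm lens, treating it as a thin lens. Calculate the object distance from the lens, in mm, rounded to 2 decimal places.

243.15 mm

With m = dᵢ/dₒ and 1/f = 1/dₒ + 1/dᵢ, substituting dᵢ = m·dₒ gives 1/f = (1 + 1/m)/dₒ, hence dₒ = f·(1 + 1/m).
dₒ = 192.6 × (1 + 1/3.81) = 192.6 × 1.26247 ≈ 243.151 mm.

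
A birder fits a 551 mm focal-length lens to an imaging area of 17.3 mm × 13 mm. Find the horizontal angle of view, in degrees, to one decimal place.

Angle of view α = 2·arctan(w/2f) with w = 17.3 mm and f = 551 mm.
w/2f = 0.01570; arctan(0.01570) ≈ 0.8994°, so α ≈ 1.7988°.

1.8°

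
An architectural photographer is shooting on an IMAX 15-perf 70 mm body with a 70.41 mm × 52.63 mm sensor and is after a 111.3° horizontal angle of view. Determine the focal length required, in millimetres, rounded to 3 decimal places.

From α = 2·arctan(w/2f) we get f = w / (2·tan(α/2)).
With w = 70.41 mm and α/2 = 55.65°, tan(α/2) ≈ 1.46320, so f ≈ 70.41 / 2.92640 ≈ 24.0603 mm.

24.060 mm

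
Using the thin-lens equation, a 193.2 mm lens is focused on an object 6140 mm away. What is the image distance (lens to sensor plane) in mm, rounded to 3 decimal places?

1/dᵢ = 1/f − 1/dₒ = 1/193.2 − 1/6140 = 0.0050131 mm⁻¹.
dᵢ = 1/0.0050131 ≈ 199.4767 mm.

199.477 mm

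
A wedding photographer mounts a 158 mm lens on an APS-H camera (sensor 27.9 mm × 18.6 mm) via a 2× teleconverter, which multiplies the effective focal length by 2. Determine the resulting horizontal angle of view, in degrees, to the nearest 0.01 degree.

Effective focal length f = 158 × 2 = 316 mm.
α = 2·arctan(27.9 / (2 × 316)) = 2·arctan(0.04415) ≈ 5.0554°.

5.06°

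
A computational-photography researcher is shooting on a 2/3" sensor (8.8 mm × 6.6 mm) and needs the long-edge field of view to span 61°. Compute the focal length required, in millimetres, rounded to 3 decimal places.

From α = 2·arctan(w/2f) we get f = w / (2·tan(α/2)).
With w = 8.8 mm and α/2 = 30.5°, tan(α/2) ≈ 0.58905, so f ≈ 8.8 / 1.17809 ≈ 7.4697 mm.

7.470 mm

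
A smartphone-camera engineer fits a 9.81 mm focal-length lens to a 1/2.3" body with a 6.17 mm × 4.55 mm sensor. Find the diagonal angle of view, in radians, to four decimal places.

Sensor diagonal = √(6.17² + 4.55²) = √58.7714 ≈ 7.6663 mm.
Angle of view α = 2·arctan(d/2f) with d = 7.6663 mm and f = 9.81 mm.
d/2f = 0.39074; arctan(0.39074) ≈ 0.3725 rad, so α ≈ 0.7450 rad.

0.7450 rad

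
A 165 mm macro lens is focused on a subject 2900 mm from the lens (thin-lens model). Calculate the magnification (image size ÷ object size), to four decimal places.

0.0603×

Thin lens: 1/f = 1/dₒ + 1/dᵢ → 1/dᵢ = 1/165 − 1/2900 = 0.0057158 mm⁻¹, so dᵢ ≈ 174.9543 mm.
Magnification m = dᵢ/dₒ = 174.9543/2900 ≈ 0.06033.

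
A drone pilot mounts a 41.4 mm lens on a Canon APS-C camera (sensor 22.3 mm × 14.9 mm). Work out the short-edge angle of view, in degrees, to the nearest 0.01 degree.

20.40°

Angle of view α = 2·arctan(h/2f) with h = 14.9 mm and f = 41.4 mm.
h/2f = 0.17995; arctan(0.17995) ≈ 10.2013°, so α ≈ 20.4026°.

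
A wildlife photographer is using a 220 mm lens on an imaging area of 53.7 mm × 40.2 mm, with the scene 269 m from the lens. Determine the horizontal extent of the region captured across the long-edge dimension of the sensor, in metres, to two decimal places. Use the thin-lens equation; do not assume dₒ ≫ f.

65.61 m

dₒ: 269 m = 269000 mm.
Similar triangles through the lens centre give W/dₒ = w/dᵢ; with 1/f = 1/dₒ + 1/dᵢ this gives W = w·(dₒ − f)/f.
W = 53.7 mm × (269000 − 220) / 220 = 53.7 × 1221.7273 ≈ 65606.755 mm = 65.6068 m.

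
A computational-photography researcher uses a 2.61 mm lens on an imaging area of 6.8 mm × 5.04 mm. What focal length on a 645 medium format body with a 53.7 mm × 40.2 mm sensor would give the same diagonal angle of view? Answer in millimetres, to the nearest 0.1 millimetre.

20.7 mm

Sensor diagonal = √(6.8² + 5.04²) = √71.6416 ≈ 8.4641 mm.
Sensor diagonal = √(53.7² + 40.2²) = √4499.7300 ≈ 67.0800 mm.
Equal angle of view means equal diagonal/f ratio, so f₂ = f₁ · (diagonal₂/diagonal₁) = 2.61 × 67.0800/8.4641.
f₂ = 2.61 × 7.92521 ≈ 20.685 mm.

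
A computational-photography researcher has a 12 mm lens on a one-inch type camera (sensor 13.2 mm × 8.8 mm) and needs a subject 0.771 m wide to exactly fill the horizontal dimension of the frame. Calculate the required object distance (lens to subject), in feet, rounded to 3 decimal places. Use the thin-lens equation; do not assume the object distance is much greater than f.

2.339 ft

W: 0.771 m = 771 mm.
Magnification m = w/W = dᵢ/dₒ; combined with 1/f = 1/dₒ + 1/dᵢ this gives dₒ = f·(1 + W/w).
dₒ = 12 mm × (1 + 771/13.2) = 12 × 59.4091 ≈ 712.909 mm = 712.909/304.8 ft = 2.33894 ft.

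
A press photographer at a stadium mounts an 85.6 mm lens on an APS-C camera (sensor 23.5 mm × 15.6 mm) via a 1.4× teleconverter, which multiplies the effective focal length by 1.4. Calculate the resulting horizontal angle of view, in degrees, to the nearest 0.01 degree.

Effective focal length f = 85.6 × 1.4 = 119.84 mm.
α = 2·arctan(23.5 / (2 × 119.84)) = 2·arctan(0.09805) ≈ 11.1996°.

11.20°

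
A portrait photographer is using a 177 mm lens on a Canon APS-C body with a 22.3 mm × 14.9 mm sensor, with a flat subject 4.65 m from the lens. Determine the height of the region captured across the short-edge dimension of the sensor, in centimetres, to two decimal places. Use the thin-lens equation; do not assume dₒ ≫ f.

37.65 cm

dₒ: 4.65 m = 4650 mm.
Similar triangles through the lens centre give W/dₒ = h/dᵢ; with 1/f = 1/dₒ + 1/dᵢ this gives W = h·(dₒ − f)/f.
W = 14.9 mm × (4650 − 177) / 177 = 14.9 × 25.2712 ≈ 376.541 mm = 37.6541 cm.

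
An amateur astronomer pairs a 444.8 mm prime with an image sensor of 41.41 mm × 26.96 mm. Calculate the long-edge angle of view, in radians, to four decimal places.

Angle of view α = 2·arctan(w/2f) with w = 41.41 mm and f = 444.8 mm.
w/2f = 0.04655; arctan(0.04655) ≈ 0.0465 rad, so α ≈ 0.0930 rad.

0.0930 rad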